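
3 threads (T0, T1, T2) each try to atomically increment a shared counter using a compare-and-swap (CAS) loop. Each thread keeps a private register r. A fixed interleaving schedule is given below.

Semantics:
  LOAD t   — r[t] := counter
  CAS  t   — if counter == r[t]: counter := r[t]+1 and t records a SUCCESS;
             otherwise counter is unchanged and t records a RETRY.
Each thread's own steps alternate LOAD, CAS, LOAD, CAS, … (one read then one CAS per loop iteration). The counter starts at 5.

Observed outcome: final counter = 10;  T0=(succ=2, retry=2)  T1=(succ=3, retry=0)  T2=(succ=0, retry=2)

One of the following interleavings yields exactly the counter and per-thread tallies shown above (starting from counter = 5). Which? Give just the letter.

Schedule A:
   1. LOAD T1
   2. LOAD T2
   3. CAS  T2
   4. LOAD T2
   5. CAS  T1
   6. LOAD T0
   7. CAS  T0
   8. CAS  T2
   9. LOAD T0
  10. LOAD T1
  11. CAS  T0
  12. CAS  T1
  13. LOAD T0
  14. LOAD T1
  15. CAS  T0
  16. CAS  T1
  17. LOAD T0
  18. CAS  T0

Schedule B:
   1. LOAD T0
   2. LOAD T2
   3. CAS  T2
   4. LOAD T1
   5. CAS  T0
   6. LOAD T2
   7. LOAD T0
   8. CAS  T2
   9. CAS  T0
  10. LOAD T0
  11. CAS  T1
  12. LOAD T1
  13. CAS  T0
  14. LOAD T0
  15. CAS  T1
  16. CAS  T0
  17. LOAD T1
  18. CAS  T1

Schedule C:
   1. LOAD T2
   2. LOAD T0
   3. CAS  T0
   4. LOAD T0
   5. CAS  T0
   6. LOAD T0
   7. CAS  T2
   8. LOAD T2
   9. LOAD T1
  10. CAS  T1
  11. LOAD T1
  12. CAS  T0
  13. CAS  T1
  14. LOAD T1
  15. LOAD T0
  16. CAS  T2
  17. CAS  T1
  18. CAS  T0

C

Simulating candidate C:
#1 T2 reads 5
#2 T0 reads 5
#3 T0 CAS(5→6) writes; counter now 6
#4 T0 reads 6
#5 T0 CAS(6→7) writes; counter now 7
#6 T0 reads 7
#7 T2 CAS(5→6) fails; counter now 7
#8 T2 reads 7
#9 T1 reads 7
#10 T1 CAS(7→8) writes; counter now 8
#11 T1 reads 8
#12 T0 CAS(7→8) fails; counter now 8
#13 T1 CAS(8→9) writes; counter now 9
#14 T1 reads 9
#15 T0 reads 9
#16 T2 CAS(7→8) fails; counter now 9
#17 T1 CAS(9→10) writes; counter now 10
#18 T0 CAS(9→10) fails; counter now 10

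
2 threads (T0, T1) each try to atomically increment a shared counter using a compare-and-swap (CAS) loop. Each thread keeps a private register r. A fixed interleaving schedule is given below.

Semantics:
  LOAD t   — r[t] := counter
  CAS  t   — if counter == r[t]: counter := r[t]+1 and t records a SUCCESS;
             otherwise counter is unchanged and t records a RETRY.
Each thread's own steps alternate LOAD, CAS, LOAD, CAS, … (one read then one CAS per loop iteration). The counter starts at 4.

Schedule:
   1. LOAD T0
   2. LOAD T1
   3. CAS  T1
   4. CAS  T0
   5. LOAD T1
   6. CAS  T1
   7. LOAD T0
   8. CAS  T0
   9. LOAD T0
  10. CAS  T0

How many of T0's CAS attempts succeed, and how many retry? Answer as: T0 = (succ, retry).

T0 = (2, 1)

step 1: T0 LOAD ⇒ load; ctr=4 reg=4
step 2: T1 LOAD ⇒ load; ctr=4 reg=4
step 3: T1 CAS ⇒ ok; ctr=5 reg=4
step 4: T0 CAS ⇒ retry; ctr=5 reg=4
step 5: T1 LOAD ⇒ load; ctr=5 reg=5
step 6: T1 CAS ⇒ ok; ctr=6 reg=5
step 7: T0 LOAD ⇒ load; ctr=6 reg=6
step 8: T0 CAS ⇒ ok; ctr=7 reg=6
step 9: T0 LOAD ⇒ load; ctr=7 reg=7
step 10: T0 CAS ⇒ ok; ctr=8 reg=7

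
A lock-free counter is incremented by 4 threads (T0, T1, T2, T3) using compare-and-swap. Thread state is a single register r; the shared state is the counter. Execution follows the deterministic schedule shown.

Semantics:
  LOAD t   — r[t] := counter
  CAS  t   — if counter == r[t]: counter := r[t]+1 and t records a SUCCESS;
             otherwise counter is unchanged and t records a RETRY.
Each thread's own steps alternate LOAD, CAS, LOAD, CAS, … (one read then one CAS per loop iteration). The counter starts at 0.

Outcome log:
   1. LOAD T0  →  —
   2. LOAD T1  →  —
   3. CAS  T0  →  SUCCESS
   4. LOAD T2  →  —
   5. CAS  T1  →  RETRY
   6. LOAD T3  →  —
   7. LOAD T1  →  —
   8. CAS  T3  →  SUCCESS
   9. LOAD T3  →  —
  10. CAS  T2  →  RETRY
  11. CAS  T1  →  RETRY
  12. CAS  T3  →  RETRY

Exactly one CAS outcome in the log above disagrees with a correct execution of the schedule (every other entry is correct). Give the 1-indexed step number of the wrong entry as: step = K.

Reference trace:
T0 LOAD — after: cnt=0, r=0 — load
T1 LOAD — after: cnt=0, r=0 — load
T0 CAS — after: cnt=1, r=0 — ok
T2 LOAD — after: cnt=1, r=1 — load
T1 CAS — after: cnt=1, r=0 — retry
T3 LOAD — after: cnt=1, r=1 — load
T1 LOAD — after: cnt=1, r=1 — load
T3 CAS — after: cnt=2, r=1 — ok
T3 LOAD — after: cnt=2, r=2 — load
T2 CAS — after: cnt=2, r=1 — retry
T1 CAS — after: cnt=2, r=1 — retry
T3 CAS — after: cnt=3, r=2 — ok
Log disagrees first at step 12.

step = 12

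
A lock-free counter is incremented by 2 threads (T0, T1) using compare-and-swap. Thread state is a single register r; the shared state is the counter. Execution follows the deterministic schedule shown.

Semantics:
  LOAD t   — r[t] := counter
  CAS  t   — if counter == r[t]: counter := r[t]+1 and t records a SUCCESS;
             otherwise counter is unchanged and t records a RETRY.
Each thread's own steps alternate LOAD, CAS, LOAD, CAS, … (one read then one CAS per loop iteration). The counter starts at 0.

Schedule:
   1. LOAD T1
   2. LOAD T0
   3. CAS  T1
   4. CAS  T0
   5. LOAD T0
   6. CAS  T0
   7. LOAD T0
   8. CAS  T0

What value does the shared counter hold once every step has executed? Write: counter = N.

counter = 3

[1] T1.load  rd  (counter 0, T1.r 0)
[2] T0.load  rd  (counter 0, T0.r 0)
[3] T1.cas  hit  (counter 1, T1.r 0)
[4] T0.cas  miss  (counter 1, T0.r 0)
[5] T0.load  rd  (counter 1, T0.r 1)
[6] T0.cas  hit  (counter 2, T0.r 1)
[7] T0.load  rd  (counter 2, T0.r 2)
[8] T0.cas  hit  (counter 3, T0.r 2)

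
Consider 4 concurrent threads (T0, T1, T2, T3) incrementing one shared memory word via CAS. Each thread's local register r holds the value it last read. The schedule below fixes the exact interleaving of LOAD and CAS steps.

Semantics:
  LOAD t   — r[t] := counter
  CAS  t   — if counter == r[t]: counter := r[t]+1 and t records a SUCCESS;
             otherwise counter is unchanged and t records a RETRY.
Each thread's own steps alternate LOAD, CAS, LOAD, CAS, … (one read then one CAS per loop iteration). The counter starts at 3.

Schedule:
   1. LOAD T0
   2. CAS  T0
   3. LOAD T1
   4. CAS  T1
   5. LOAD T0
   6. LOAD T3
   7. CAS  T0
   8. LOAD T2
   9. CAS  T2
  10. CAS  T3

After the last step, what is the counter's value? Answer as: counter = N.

counter = 7

T0 LOAD — after: cnt=3, r=3 — load
T0 CAS — after: cnt=4, r=3 — ok
T1 LOAD — after: cnt=4, r=4 — load
T1 CAS — after: cnt=5, r=4 — ok
T0 LOAD — after: cnt=5, r=5 — load
T3 LOAD — after: cnt=5, r=5 — load
T0 CAS — after: cnt=6, r=5 — ok
T2 LOAD — after: cnt=6, r=6 — load
T2 CAS — after: cnt=7, r=6 — ok
T3 CAS — after: cnt=7, r=5 — retry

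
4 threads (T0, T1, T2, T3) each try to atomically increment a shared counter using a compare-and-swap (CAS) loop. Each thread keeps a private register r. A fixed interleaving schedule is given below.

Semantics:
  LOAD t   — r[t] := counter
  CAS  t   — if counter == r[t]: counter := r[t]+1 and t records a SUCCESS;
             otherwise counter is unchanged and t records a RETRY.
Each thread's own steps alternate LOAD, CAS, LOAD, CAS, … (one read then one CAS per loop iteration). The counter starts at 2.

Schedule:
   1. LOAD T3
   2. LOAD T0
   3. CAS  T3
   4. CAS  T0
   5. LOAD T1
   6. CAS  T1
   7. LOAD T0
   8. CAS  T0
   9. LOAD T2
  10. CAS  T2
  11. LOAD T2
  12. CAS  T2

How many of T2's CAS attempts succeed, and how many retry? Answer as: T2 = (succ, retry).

1. LOAD T3 → mem=2 r[T3]=2 [LOAD]
2. LOAD T0 → mem=2 r[T0]=2 [LOAD]
3. CAS T3 → mem=3 r[T3]=2 [OK]
4. CAS T0 → mem=3 r[T0]=2 [RETRY]
5. LOAD T1 → mem=3 r[T1]=3 [LOAD]
6. CAS T1 → mem=4 r[T1]=3 [OK]
7. LOAD T0 → mem=4 r[T0]=4 [LOAD]
8. CAS T0 → mem=5 r[T0]=4 [OK]
9. LOAD T2 → mem=5 r[T2]=5 [LOAD]
10. CAS T2 → mem=6 r[T2]=5 [OK]
11. LOAD T2 → mem=6 r[T2]=6 [LOAD]
12. CAS T2 → mem=7 r[T2]=6 [OK]

T2 = (2, 0)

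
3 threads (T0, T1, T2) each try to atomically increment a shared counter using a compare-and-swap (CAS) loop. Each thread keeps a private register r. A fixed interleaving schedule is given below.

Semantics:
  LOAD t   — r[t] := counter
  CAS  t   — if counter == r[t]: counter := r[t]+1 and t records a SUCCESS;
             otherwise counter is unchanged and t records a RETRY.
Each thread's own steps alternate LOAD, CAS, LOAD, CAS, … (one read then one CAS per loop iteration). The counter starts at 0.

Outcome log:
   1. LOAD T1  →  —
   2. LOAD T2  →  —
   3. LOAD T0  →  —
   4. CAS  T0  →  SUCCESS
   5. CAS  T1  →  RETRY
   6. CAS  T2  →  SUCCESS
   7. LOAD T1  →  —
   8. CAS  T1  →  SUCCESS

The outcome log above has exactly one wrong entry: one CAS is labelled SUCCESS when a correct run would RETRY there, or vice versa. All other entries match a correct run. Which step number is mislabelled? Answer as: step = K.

Reference trace:
step 1: T1 LOAD ⇒ load; ctr=0 reg=0
step 2: T2 LOAD ⇒ load; ctr=0 reg=0
step 3: T0 LOAD ⇒ load; ctr=0 reg=0
step 4: T0 CAS ⇒ ok; ctr=1 reg=0
step 5: T1 CAS ⇒ retry; ctr=1 reg=0
step 6: T2 CAS ⇒ retry; ctr=1 reg=0
step 7: T1 LOAD ⇒ load; ctr=1 reg=1
step 8: T1 CAS ⇒ ok; ctr=2 reg=1
Flip is step 6.

step = 6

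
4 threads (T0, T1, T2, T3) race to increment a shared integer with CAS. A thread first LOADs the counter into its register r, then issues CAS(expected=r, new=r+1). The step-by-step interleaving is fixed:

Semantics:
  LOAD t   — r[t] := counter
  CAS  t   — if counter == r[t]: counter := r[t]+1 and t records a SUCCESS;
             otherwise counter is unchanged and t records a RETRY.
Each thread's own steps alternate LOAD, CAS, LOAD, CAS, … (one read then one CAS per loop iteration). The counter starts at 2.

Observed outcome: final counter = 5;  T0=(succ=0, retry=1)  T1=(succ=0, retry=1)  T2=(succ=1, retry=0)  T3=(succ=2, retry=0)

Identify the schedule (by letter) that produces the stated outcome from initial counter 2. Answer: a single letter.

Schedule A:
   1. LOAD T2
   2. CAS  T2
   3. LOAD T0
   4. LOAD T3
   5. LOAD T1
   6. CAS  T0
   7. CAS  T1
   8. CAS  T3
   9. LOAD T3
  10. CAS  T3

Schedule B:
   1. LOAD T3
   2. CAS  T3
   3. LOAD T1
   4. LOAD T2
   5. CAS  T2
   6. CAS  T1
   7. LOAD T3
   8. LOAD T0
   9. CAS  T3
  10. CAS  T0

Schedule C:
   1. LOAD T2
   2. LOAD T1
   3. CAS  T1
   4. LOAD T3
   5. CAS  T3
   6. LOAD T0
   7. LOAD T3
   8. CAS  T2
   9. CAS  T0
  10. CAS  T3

B

Tracing schedule B:
[1] T3.load  rd  (counter 2, T3.r 2)
[2] T3.cas  hit  (counter 3, T3.r 2)
[3] T1.load  rd  (counter 3, T1.r 3)
[4] T2.load  rd  (counter 3, T2.r 3)
[5] T2.cas  hit  (counter 4, T2.r 3)
[6] T1.cas  miss  (counter 4, T1.r 3)
[7] T3.load  rd  (counter 4, T3.r 4)
[8] T0.load  rd  (counter 4, T0.r 4)
[9] T3.cas  hit  (counter 5, T3.r 4)
[10] T0.cas  miss  (counter 5, T0.r 4)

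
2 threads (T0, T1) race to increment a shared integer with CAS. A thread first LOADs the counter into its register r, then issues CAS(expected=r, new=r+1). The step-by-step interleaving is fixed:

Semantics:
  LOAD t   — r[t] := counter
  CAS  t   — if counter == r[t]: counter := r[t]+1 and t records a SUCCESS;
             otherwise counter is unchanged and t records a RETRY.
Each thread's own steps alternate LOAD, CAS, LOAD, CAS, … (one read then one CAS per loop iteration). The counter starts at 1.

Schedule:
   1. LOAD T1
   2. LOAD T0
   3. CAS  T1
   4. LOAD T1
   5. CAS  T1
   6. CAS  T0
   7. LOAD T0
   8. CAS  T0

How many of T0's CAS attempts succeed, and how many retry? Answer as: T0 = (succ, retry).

#1 T1 reads 1
#2 T0 reads 1
#3 T1 CAS(1→2) writes; counter now 2
#4 T1 reads 2
#5 T1 CAS(2→3) writes; counter now 3
#6 T0 CAS(1→2) fails; counter now 3
#7 T0 reads 3
#8 T0 CAS(3→4) writes; counter now 4

T0 = (1, 1)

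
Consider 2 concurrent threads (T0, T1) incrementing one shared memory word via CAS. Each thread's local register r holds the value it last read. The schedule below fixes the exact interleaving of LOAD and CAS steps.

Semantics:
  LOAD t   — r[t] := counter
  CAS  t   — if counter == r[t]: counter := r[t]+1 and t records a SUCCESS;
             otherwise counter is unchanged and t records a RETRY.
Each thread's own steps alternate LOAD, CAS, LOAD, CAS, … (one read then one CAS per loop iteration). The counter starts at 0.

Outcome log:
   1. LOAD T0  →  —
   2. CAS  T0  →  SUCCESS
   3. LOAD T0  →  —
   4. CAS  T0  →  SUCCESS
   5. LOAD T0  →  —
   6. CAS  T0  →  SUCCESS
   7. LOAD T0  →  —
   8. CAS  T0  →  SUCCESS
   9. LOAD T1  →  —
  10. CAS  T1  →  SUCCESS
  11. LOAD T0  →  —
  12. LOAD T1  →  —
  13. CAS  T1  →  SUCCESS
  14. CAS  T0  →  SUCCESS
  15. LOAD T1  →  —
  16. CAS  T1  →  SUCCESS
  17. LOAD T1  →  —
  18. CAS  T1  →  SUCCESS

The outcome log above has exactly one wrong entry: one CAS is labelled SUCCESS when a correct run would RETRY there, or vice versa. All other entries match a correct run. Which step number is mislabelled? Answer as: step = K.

step = 14

Correct run:
step 1: T0 LOAD ⇒ load; ctr=0 reg=0
step 2: T0 CAS ⇒ ok; ctr=1 reg=0
step 3: T0 LOAD ⇒ load; ctr=1 reg=1
step 4: T0 CAS ⇒ ok; ctr=2 reg=1
step 5: T0 LOAD ⇒ load; ctr=2 reg=2
step 6: T0 CAS ⇒ ok; ctr=3 reg=2
step 7: T0 LOAD ⇒ load; ctr=3 reg=3
step 8: T0 CAS ⇒ ok; ctr=4 reg=3
step 9: T1 LOAD ⇒ load; ctr=4 reg=4
step 10: T1 CAS ⇒ ok; ctr=5 reg=4
step 11: T0 LOAD ⇒ load; ctr=5 reg=5
step 12: T1 LOAD ⇒ load; ctr=5 reg=5
step 13: T1 CAS ⇒ ok; ctr=6 reg=5
step 14: T0 CAS ⇒ retry; ctr=6 reg=5
step 15: T1 LOAD ⇒ load; ctr=6 reg=6
step 16: T1 CAS ⇒ ok; ctr=7 reg=6
step 17: T1 LOAD ⇒ load; ctr=7 reg=7
step 18: T1 CAS ⇒ ok; ctr=8 reg=7
Log disagrees first at step 14.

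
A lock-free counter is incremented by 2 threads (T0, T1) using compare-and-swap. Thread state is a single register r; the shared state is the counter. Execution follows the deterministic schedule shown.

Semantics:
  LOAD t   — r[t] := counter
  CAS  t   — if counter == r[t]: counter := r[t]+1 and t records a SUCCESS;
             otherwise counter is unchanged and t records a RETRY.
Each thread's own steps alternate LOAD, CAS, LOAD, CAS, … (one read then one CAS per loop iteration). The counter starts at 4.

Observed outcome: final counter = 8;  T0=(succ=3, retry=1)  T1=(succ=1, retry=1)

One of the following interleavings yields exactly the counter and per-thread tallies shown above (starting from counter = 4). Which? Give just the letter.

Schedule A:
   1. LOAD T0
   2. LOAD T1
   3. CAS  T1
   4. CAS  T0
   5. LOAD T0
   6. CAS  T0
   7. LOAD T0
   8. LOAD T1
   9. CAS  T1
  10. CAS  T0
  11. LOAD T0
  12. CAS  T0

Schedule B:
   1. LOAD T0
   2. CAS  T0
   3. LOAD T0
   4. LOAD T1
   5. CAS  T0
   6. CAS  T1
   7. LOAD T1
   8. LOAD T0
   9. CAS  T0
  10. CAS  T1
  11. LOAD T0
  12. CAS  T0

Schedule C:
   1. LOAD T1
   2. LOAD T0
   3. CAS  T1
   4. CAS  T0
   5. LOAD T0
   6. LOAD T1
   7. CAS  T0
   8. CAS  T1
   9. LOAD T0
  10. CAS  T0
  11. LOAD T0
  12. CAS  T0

C

Simulating candidate C:
[1] T1.load  rd  (counter 4, T1.r 4)
[2] T0.load  rd  (counter 4, T0.r 4)
[3] T1.cas  hit  (counter 5, T1.r 4)
[4] T0.cas  miss  (counter 5, T0.r 4)
[5] T0.load  rd  (counter 5, T0.r 5)
[6] T1.load  rd  (counter 5, T1.r 5)
[7] T0.cas  hit  (counter 6, T0.r 5)
[8] T1.cas  miss  (counter 6, T1.r 5)
[9] T0.load  rd  (counter 6, T0.r 6)
[10] T0.cas  hit  (counter 7, T0.r 6)
[11] T0.load  rd  (counter 7, T0.r 7)
[12] T0.cas  hit  (counter 8, T0.r 7)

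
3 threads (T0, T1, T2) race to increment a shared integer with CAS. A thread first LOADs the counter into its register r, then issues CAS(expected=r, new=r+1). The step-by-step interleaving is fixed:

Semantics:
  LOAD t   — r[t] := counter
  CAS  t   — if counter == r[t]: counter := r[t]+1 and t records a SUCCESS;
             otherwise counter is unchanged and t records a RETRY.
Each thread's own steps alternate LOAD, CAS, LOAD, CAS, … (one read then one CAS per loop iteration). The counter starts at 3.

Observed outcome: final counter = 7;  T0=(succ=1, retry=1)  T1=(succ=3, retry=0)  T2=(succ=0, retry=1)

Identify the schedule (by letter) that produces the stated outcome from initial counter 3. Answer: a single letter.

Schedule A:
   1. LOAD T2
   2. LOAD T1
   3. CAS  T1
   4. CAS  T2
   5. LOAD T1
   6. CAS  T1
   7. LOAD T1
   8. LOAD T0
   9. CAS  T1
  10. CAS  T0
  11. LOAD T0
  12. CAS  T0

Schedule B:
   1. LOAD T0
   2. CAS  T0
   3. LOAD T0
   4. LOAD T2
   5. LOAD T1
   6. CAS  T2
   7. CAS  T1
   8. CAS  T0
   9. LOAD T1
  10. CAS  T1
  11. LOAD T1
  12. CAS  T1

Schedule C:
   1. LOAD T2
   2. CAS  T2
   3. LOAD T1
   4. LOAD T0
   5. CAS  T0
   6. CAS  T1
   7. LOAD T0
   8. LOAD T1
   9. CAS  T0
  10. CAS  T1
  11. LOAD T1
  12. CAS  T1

Tracing schedule A:
1. LOAD T2 → mem=3 r[T2]=3 [LOAD]
2. LOAD T1 → mem=3 r[T1]=3 [LOAD]
3. CAS T1 → mem=4 r[T1]=3 [OK]
4. CAS T2 → mem=4 r[T2]=3 [RETRY]
5. LOAD T1 → mem=4 r[T1]=4 [LOAD]
6. CAS T1 → mem=5 r[T1]=4 [OK]
7. LOAD T1 → mem=5 r[T1]=5 [LOAD]
8. LOAD T0 → mem=5 r[T0]=5 [LOAD]
9. CAS T1 → mem=6 r[T1]=5 [OK]
10. CAS T0 → mem=6 r[T0]=5 [RETRY]
11. LOAD T0 → mem=6 r[T0]=6 [LOAD]
12. CAS T0 → mem=7 r[T0]=6 [OK]

A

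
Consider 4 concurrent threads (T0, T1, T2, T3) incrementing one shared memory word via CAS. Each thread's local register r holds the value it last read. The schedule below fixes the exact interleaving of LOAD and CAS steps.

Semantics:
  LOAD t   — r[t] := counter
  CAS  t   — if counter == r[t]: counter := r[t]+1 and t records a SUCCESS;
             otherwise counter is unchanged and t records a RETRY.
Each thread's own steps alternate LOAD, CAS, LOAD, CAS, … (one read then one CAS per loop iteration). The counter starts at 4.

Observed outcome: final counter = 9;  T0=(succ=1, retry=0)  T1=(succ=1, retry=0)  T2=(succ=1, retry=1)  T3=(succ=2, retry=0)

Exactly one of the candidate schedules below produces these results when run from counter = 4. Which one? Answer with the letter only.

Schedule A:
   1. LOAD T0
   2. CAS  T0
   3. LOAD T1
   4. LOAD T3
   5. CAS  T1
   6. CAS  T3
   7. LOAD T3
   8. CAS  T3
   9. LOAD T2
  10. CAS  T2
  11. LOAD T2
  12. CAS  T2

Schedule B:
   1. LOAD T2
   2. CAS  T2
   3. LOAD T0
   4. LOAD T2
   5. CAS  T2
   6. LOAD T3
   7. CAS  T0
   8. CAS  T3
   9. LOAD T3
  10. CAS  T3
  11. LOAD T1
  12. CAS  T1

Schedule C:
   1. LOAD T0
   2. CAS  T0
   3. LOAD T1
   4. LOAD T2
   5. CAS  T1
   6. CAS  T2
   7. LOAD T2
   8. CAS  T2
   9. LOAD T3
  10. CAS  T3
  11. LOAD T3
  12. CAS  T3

Run C:
step 1: T0 LOAD ⇒ load; ctr=4 reg=4
step 2: T0 CAS ⇒ ok; ctr=5 reg=4
step 3: T1 LOAD ⇒ load; ctr=5 reg=5
step 4: T2 LOAD ⇒ load; ctr=5 reg=5
step 5: T1 CAS ⇒ ok; ctr=6 reg=5
step 6: T2 CAS ⇒ retry; ctr=6 reg=5
step 7: T2 LOAD ⇒ load; ctr=6 reg=6
step 8: T2 CAS ⇒ ok; ctr=7 reg=6
step 9: T3 LOAD ⇒ load; ctr=7 reg=7
step 10: T3 CAS ⇒ ok; ctr=8 reg=7
step 11: T3 LOAD ⇒ load; ctr=8 reg=8
step 12: T3 CAS ⇒ ok; ctr=9 reg=8

C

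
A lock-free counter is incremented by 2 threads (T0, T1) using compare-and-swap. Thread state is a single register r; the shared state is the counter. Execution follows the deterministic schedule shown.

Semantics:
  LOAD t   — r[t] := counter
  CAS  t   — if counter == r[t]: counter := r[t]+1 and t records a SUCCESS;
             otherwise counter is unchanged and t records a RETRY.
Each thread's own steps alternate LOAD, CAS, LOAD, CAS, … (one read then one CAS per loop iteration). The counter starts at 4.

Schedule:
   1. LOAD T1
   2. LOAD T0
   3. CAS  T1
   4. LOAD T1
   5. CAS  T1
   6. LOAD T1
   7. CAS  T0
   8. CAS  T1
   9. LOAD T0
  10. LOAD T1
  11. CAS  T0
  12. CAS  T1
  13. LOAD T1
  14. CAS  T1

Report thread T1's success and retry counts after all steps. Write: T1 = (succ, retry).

T1 = (4, 1)

T1 LOAD — after: cnt=4, r=4 — load
T0 LOAD — after: cnt=4, r=4 — load
T1 CAS — after: cnt=5, r=4 — ok
T1 LOAD — after: cnt=5, r=5 — load
T1 CAS — after: cnt=6, r=5 — ok
T1 LOAD — after: cnt=6, r=6 — load
T0 CAS — after: cnt=6, r=4 — retry
T1 CAS — after: cnt=7, r=6 — ok
T0 LOAD — after: cnt=7, r=7 — load
T1 LOAD — after: cnt=7, r=7 — load
T0 CAS — after: cnt=8, r=7 — ok
T1 CAS — after: cnt=8, r=7 — retry
T1 LOAD — after: cnt=8, r=8 — load
T1 CAS — after: cnt=9, r=8 — ok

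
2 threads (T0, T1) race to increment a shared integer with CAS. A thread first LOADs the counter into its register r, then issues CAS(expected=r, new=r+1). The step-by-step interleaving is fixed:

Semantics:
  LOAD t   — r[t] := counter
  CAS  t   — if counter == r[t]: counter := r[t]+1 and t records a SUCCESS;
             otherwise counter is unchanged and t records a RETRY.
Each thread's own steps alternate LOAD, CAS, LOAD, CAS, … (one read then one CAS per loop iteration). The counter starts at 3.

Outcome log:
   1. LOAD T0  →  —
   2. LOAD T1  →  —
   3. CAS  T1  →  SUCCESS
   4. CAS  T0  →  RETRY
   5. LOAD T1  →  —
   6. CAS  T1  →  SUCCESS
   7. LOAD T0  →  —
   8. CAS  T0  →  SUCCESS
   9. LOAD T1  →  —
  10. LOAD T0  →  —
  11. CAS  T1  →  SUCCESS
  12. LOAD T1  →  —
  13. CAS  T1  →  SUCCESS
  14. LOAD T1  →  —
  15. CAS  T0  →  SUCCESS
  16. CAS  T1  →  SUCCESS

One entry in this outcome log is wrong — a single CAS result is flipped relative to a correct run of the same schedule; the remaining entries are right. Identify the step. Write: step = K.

Reference trace:
   1) LOAD T0:  M=3  r_T0=3
   2) LOAD T1:  M=3  r_T1=3
   3) CAS  T1:  M=4  r_T1=3 ✓
   4) CAS  T0:  M=4  r_T0=3 ✗
   5) LOAD T1:  M=4  r_T1=4
   6) CAS  T1:  M=5  r_T1=4 ✓
   7) LOAD T0:  M=5  r_T0=5
   8) CAS  T0:  M=6  r_T0=5 ✓
   9) LOAD T1:  M=6  r_T1=6
  10) LOAD T0:  M=6  r_T0=6
  11) CAS  T1:  M=7  r_T1=6 ✓
  12) LOAD T1:  M=7  r_T1=7
  13) CAS  T1:  M=8  r_T1=7 ✓
  14) LOAD T1:  M=8  r_T1=8
  15) CAS  T0:  M=8  r_T0=6 ✗
  16) CAS  T1:  M=9  r_T1=8 ✓
Log disagrees first at step 15.

step = 15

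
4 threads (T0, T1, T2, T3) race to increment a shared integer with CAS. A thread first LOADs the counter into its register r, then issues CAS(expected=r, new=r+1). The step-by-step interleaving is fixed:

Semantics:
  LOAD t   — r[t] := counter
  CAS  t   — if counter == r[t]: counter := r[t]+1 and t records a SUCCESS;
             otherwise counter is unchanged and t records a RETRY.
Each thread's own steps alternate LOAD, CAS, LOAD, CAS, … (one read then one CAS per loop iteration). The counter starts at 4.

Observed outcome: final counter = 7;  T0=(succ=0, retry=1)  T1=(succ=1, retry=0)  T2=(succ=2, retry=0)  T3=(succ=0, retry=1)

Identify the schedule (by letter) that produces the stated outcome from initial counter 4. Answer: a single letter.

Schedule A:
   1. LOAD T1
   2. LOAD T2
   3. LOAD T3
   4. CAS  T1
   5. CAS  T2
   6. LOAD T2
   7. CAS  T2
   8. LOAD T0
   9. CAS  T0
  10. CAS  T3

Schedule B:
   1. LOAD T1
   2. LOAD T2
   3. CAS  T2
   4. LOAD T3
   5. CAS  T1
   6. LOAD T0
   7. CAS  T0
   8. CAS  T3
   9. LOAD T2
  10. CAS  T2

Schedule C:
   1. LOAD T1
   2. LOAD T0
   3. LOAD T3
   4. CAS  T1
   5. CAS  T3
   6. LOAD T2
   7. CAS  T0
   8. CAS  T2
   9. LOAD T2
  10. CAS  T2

Run C:
step 1: T1 LOAD ⇒ load; ctr=4 reg=4
step 2: T0 LOAD ⇒ load; ctr=4 reg=4
step 3: T3 LOAD ⇒ load; ctr=4 reg=4
step 4: T1 CAS ⇒ ok; ctr=5 reg=4
step 5: T3 CAS ⇒ retry; ctr=5 reg=4
step 6: T2 LOAD ⇒ load; ctr=5 reg=5
step 7: T0 CAS ⇒ retry; ctr=5 reg=4
step 8: T2 CAS ⇒ ok; ctr=6 reg=5
step 9: T2 LOAD ⇒ load; ctr=6 reg=6
step 10: T2 CAS ⇒ ok; ctr=7 reg=6

C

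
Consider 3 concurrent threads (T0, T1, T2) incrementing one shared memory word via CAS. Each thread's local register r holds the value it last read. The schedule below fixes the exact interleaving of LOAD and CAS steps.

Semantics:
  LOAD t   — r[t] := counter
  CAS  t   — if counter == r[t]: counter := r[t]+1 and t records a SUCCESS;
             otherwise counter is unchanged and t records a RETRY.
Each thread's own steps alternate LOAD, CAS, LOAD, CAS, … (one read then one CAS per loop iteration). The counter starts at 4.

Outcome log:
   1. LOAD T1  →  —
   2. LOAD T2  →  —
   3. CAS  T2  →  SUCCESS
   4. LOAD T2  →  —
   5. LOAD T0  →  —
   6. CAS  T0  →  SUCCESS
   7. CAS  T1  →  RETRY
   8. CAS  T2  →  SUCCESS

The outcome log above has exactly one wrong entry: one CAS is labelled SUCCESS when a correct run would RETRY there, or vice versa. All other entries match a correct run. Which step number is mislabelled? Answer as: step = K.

step = 8

Reference trace:
1. LOAD T1 → mem=4 r[T1]=4 [LOAD]
2. LOAD T2 → mem=4 r[T2]=4 [LOAD]
3. CAS T2 → mem=5 r[T2]=4 [OK]
4. LOAD T2 → mem=5 r[T2]=5 [LOAD]
5. LOAD T0 → mem=5 r[T0]=5 [LOAD]
6. CAS T0 → mem=6 r[T0]=5 [OK]
7. CAS T1 → mem=6 r[T1]=4 [RETRY]
8. CAS T2 → mem=6 r[T2]=5 [RETRY]
Flip is step 8.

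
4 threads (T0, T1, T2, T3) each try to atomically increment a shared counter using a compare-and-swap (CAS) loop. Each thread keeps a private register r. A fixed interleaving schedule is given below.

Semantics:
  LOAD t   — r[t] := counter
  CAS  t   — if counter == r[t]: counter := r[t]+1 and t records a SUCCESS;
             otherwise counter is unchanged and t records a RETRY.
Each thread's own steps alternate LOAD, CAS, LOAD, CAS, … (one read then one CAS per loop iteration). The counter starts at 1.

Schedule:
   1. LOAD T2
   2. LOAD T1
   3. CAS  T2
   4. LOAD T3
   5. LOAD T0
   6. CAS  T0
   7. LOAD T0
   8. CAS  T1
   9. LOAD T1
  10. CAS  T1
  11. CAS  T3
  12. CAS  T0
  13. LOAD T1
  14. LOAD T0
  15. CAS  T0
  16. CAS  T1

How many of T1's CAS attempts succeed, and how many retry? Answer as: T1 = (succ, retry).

T1 = (1, 2)

   1) LOAD T2:  M=1  r_T2=1
   2) LOAD T1:  M=1  r_T1=1
   3) CAS  T2:  M=2  r_T2=1 ✓
   4) LOAD T3:  M=2  r_T3=2
   5) LOAD T0:  M=2  r_T0=2
   6) CAS  T0:  M=3  r_T0=2 ✓
   7) LOAD T0:  M=3  r_T0=3
   8) CAS  T1:  M=3  r_T1=1 ✗
   9) LOAD T1:  M=3  r_T1=3
  10) CAS  T1:  M=4  r_T1=3 ✓
  11) CAS  T3:  M=4  r_T3=2 ✗
  12) CAS  T0:  M=4  r_T0=3 ✗
  13) LOAD T1:  M=4  r_T1=4
  14) LOAD T0:  M=4  r_T0=4
  15) CAS  T0:  M=5  r_T0=4 ✓
  16) CAS  T1:  M=5  r_T1=4 ✗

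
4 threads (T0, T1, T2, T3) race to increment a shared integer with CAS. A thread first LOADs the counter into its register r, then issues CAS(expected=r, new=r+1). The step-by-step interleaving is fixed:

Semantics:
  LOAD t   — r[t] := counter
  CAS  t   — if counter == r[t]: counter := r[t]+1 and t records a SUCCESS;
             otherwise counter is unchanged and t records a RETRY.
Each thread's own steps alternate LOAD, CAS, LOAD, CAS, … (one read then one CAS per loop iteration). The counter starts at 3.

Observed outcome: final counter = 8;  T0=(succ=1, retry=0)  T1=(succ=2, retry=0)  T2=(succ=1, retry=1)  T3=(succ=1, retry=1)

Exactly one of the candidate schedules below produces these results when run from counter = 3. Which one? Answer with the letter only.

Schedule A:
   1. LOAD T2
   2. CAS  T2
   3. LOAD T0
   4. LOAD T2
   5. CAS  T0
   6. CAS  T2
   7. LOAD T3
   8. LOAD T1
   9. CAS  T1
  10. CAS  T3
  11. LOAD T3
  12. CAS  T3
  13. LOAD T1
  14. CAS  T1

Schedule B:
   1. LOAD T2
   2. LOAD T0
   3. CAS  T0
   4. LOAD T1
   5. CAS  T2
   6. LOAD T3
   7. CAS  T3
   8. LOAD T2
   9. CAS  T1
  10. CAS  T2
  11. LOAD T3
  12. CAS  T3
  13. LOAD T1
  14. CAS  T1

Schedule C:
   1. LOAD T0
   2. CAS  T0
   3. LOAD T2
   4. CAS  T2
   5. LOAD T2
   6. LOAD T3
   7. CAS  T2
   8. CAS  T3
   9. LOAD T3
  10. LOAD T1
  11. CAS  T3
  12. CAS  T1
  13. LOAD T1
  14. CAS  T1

Tracing schedule A:
T2 LOAD — after: cnt=3, r=3 — load
T2 CAS — after: cnt=4, r=3 — ok
T0 LOAD — after: cnt=4, r=4 — load
T2 LOAD — after: cnt=4, r=4 — load
T0 CAS — after: cnt=5, r=4 — ok
T2 CAS — after: cnt=5, r=4 — retry
T3 LOAD — after: cnt=5, r=5 — load
T1 LOAD — after: cnt=5, r=5 — load
T1 CAS — after: cnt=6, r=5 — ok
T3 CAS — after: cnt=6, r=5 — retry
T3 LOAD — after: cnt=6, r=6 — load
T3 CAS — after: cnt=7, r=6 — ok
T1 LOAD — after: cnt=7, r=7 — load
T1 CAS — after: cnt=8, r=7 — ok

A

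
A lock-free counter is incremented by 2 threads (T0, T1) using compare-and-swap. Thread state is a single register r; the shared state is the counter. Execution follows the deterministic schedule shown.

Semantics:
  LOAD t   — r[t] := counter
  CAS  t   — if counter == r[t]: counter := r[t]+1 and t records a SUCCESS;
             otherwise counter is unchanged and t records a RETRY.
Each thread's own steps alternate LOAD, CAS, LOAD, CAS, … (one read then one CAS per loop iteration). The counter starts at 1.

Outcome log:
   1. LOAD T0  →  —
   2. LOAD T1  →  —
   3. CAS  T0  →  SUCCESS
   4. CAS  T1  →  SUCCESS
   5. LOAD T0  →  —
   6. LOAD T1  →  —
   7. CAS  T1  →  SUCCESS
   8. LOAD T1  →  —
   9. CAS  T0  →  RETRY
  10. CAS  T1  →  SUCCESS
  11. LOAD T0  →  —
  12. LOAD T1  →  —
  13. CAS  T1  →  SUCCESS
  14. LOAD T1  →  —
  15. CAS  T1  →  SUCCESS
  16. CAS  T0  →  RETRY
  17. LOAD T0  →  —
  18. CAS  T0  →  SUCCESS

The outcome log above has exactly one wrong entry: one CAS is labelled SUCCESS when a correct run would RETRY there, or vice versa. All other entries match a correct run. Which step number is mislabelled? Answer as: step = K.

step = 4

Reference trace:
step 1: T0 LOAD ⇒ load; ctr=1 reg=1
step 2: T1 LOAD ⇒ load; ctr=1 reg=1
step 3: T0 CAS ⇒ ok; ctr=2 reg=1
step 4: T1 CAS ⇒ retry; ctr=2 reg=1
step 5: T0 LOAD ⇒ load; ctr=2 reg=2
step 6: T1 LOAD ⇒ load; ctr=2 reg=2
step 7: T1 CAS ⇒ ok; ctr=3 reg=2
step 8: T1 LOAD ⇒ load; ctr=3 reg=3
step 9: T0 CAS ⇒ retry; ctr=3 reg=2
step 10: T1 CAS ⇒ ok; ctr=4 reg=3
step 11: T0 LOAD ⇒ load; ctr=4 reg=4
step 12: T1 LOAD ⇒ load; ctr=4 reg=4
step 13: T1 CAS ⇒ ok; ctr=5 reg=4
step 14: T1 LOAD ⇒ load; ctr=5 reg=5
step 15: T1 CAS ⇒ ok; ctr=6 reg=5
step 16: T0 CAS ⇒ retry; ctr=6 reg=4
step 17: T0 LOAD ⇒ load; ctr=6 reg=6
step 18: T0 CAS ⇒ ok; ctr=7 reg=6
Mismatch at 4.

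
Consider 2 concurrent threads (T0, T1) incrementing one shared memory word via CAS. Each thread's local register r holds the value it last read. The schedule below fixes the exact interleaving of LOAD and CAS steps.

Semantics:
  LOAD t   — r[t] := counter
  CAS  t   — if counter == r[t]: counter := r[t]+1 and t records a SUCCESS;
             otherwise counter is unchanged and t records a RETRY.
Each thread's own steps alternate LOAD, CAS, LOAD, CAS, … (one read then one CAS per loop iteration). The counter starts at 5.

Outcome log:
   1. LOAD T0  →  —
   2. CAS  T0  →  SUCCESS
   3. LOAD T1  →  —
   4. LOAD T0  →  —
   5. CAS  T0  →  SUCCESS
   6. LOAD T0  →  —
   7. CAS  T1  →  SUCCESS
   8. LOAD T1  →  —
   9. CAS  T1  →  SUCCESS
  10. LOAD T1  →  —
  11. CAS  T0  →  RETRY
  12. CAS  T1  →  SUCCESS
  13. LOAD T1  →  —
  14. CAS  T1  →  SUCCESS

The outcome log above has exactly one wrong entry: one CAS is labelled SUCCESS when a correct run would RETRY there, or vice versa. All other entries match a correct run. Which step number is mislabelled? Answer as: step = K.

step = 7

Reference trace:
1. LOAD T0 → mem=5 r[T0]=5 [LOAD]
2. CAS T0 → mem=6 r[T0]=5 [OK]
3. LOAD T1 → mem=6 r[T1]=6 [LOAD]
4. LOAD T0 → mem=6 r[T0]=6 [LOAD]
5. CAS T0 → mem=7 r[T0]=6 [OK]
6. LOAD T0 → mem=7 r[T0]=7 [LOAD]
7. CAS T1 → mem=7 r[T1]=6 [RETRY]
8. LOAD T1 → mem=7 r[T1]=7 [LOAD]
9. CAS T1 → mem=8 r[T1]=7 [OK]
10. LOAD T1 → mem=8 r[T1]=8 [LOAD]
11. CAS T0 → mem=8 r[T0]=7 [RETRY]
12. CAS T1 → mem=9 r[T1]=8 [OK]
13. LOAD T1 → mem=9 r[T1]=9 [LOAD]
14. CAS T1 → mem=10 r[T1]=9 [OK]
Flip is step 7.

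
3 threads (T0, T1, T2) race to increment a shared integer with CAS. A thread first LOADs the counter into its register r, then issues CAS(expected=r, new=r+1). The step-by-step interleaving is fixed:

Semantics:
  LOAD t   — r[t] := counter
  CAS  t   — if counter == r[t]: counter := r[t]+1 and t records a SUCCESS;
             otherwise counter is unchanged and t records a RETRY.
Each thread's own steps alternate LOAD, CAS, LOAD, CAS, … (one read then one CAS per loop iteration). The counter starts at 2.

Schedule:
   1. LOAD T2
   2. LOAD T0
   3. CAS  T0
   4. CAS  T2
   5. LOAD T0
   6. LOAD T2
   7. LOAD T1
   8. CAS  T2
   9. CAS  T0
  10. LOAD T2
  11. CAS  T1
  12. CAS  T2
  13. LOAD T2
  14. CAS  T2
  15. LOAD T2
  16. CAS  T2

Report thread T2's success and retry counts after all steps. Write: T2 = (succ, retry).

T2 = (4, 1)

1. LOAD T2 → mem=2 r[T2]=2 [LOAD]
2. LOAD T0 → mem=2 r[T0]=2 [LOAD]
3. CAS T0 → mem=3 r[T0]=2 [OK]
4. CAS T2 → mem=3 r[T2]=2 [RETRY]
5. LOAD T0 → mem=3 r[T0]=3 [LOAD]
6. LOAD T2 → mem=3 r[T2]=3 [LOAD]
7. LOAD T1 → mem=3 r[T1]=3 [LOAD]
8. CAS T2 → mem=4 r[T2]=3 [OK]
9. CAS T0 → mem=4 r[T0]=3 [RETRY]
10. LOAD T2 → mem=4 r[T2]=4 [LOAD]
11. CAS T1 → mem=4 r[T1]=3 [RETRY]
12. CAS T2 → mem=5 r[T2]=4 [OK]
13. LOAD T2 → mem=5 r[T2]=5 [LOAD]
14. CAS T2 → mem=6 r[T2]=5 [OK]
15. LOAD T2 → mem=6 r[T2]=6 [LOAD]
16. CAS T2 → mem=7 r[T2]=6 [OK]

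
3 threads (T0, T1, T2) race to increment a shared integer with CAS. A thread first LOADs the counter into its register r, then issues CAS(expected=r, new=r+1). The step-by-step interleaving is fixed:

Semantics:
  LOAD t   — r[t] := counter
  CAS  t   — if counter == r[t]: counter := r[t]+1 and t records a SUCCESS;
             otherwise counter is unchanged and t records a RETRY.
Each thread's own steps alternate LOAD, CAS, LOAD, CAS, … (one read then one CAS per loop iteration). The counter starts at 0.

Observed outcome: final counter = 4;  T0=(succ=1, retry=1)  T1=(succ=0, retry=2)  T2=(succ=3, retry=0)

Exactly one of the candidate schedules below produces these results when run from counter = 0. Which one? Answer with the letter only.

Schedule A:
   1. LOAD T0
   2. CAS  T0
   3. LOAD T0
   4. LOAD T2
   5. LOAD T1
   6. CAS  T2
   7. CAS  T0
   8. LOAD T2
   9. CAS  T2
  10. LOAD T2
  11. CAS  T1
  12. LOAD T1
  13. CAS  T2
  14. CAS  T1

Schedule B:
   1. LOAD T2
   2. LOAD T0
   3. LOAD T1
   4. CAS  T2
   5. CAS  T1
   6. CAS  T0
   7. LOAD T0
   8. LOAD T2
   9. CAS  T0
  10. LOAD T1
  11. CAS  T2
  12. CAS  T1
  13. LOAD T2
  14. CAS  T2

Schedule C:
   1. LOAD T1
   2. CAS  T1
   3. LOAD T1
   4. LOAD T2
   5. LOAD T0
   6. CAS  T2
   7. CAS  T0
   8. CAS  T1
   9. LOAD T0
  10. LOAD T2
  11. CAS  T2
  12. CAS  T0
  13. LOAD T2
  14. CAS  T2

Simulating candidate A:
T0 LOAD — after: cnt=0, r=0 — load
T0 CAS — after: cnt=1, r=0 — ok
T0 LOAD — after: cnt=1, r=1 — load
T2 LOAD — after: cnt=1, r=1 — load
T1 LOAD — after: cnt=1, r=1 — load
T2 CAS — after: cnt=2, r=1 — ok
T0 CAS — after: cnt=2, r=1 — retry
T2 LOAD — after: cnt=2, r=2 — load
T2 CAS — after: cnt=3, r=2 — ok
T2 LOAD — after: cnt=3, r=3 — load
T1 CAS — after: cnt=3, r=1 — retry
T1 LOAD — after: cnt=3, r=3 — load
T2 CAS — after: cnt=4, r=3 — ok
T1 CAS — after: cnt=4, r=3 — retry

A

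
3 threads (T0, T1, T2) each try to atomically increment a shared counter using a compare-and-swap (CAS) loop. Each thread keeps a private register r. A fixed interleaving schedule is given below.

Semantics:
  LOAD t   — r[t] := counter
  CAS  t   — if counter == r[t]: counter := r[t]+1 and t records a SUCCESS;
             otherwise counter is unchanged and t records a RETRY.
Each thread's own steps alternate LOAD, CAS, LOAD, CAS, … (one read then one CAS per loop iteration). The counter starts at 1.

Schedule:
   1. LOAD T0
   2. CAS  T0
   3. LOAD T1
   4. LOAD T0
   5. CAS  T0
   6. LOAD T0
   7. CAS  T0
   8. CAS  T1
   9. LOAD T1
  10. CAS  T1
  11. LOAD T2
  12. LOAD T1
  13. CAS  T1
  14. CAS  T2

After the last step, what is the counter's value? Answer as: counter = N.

T0 LOAD — after: cnt=1, r=1 — load
T0 CAS — after: cnt=2, r=1 — ok
T1 LOAD — after: cnt=2, r=2 — load
T0 LOAD — after: cnt=2, r=2 — load
T0 CAS — after: cnt=3, r=2 — ok
T0 LOAD — after: cnt=3, r=3 — load
T0 CAS — after: cnt=4, r=3 — ok
T1 CAS — after: cnt=4, r=2 — retry
T1 LOAD — after: cnt=4, r=4 — load
T1 CAS — after: cnt=5, r=4 — ok
T2 LOAD — after: cnt=5, r=5 — load
T1 LOAD — after: cnt=5, r=5 — load
T1 CAS — after: cnt=6, r=5 — ok
T2 CAS — after: cnt=6, r=5 — retry

counter = 6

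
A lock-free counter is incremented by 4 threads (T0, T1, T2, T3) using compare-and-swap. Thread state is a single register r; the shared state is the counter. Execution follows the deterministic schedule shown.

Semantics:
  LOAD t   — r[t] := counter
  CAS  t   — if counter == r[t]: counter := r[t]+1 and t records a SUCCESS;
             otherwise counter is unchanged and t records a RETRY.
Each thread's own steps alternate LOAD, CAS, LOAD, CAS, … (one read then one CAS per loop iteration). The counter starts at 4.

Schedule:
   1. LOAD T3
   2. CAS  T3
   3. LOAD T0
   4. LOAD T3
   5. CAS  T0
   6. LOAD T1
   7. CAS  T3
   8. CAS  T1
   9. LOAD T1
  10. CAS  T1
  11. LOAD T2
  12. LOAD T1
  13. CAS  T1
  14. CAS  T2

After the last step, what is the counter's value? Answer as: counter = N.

T3 LOAD — after: cnt=4, r=4 — load
T3 CAS — after: cnt=5, r=4 — ok
T0 LOAD — after: cnt=5, r=5 — load
T3 LOAD — after: cnt=5, r=5 — load
T0 CAS — after: cnt=6, r=5 — ok
T1 LOAD — after: cnt=6, r=6 — load
T3 CAS — after: cnt=6, r=5 — retry
T1 CAS — after: cnt=7, r=6 — ok
T1 LOAD — after: cnt=7, r=7 — load
T1 CAS — after: cnt=8, r=7 — ok
T2 LOAD — after: cnt=8, r=8 — load
T1 LOAD — after: cnt=8, r=8 — load
T1 CAS — after: cnt=9, r=8 — ok
T2 CAS — after: cnt=9, r=8 — retry

counter = 9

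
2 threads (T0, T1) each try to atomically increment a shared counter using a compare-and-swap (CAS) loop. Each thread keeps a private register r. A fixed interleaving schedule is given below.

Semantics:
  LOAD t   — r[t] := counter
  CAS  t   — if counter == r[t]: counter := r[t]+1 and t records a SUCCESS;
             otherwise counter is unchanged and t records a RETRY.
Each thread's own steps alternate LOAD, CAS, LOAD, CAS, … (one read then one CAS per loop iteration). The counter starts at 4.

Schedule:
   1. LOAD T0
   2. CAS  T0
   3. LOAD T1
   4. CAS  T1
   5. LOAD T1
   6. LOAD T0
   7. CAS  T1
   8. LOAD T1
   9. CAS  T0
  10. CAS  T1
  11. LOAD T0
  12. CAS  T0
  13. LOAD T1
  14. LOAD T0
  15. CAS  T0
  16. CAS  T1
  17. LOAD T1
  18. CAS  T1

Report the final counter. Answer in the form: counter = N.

#1 T0 reads 4
#2 T0 CAS(4→5) writes; counter now 5
#3 T1 reads 5
#4 T1 CAS(5→6) writes; counter now 6
#5 T1 reads 6
#6 T0 reads 6
#7 T1 CAS(6→7) writes; counter now 7
#8 T1 reads 7
#9 T0 CAS(6→7) fails; counter now 7
#10 T1 CAS(7→8) writes; counter now 8
#11 T0 reads 8
#12 T0 CAS(8→9) writes; counter now 9
#13 T1 reads 9
#14 T0 reads 9
#15 T0 CAS(9→10) writes; counter now 10
#16 T1 CAS(9→10) fails; counter now 10
#17 T1 reads 10
#18 T1 CAS(10→11) writes; counter now 11

counter = 11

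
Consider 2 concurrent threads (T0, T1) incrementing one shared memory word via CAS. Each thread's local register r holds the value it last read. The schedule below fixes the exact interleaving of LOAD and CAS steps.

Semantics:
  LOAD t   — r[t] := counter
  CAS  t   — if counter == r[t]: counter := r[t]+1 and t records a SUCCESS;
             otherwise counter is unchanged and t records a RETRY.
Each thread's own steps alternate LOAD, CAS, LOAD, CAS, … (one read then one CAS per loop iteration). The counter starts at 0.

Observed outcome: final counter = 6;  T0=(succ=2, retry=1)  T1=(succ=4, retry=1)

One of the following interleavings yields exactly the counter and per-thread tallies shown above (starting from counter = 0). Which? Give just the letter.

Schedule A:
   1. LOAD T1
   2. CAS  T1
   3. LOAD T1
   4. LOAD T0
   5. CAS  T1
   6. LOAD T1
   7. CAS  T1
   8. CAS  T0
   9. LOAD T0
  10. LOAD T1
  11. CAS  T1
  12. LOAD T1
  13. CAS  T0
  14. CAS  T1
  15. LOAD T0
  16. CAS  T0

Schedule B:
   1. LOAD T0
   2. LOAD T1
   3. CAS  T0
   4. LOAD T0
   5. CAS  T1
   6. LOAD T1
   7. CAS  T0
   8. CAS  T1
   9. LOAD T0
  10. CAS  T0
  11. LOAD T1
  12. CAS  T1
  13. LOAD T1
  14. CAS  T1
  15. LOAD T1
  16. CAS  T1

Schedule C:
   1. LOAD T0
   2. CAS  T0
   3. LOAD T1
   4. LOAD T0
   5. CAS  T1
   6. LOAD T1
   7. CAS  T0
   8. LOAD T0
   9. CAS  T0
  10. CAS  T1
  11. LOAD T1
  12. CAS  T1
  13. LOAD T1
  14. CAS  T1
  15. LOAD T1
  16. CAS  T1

C

Run C:
1. LOAD T0 → mem=0 r[T0]=0 [LOAD]
2. CAS T0 → mem=1 r[T0]=0 [OK]
3. LOAD T1 → mem=1 r[T1]=1 [LOAD]
4. LOAD T0 → mem=1 r[T0]=1 [LOAD]
5. CAS T1 → mem=2 r[T1]=1 [OK]
6. LOAD T1 → mem=2 r[T1]=2 [LOAD]
7. CAS T0 → mem=2 r[T0]=1 [RETRY]
8. LOAD T0 → mem=2 r[T0]=2 [LOAD]
9. CAS T0 → mem=3 r[T0]=2 [OK]
10. CAS T1 → mem=3 r[T1]=2 [RETRY]
11. LOAD T1 → mem=3 r[T1]=3 [LOAD]
12. CAS T1 → mem=4 r[T1]=3 [OK]
13. LOAD T1 → mem=4 r[T1]=4 [LOAD]
14. CAS T1 → mem=5 r[T1]=4 [OK]
15. LOAD T1 → mem=5 r[T1]=5 [LOAD]
16. CAS T1 → mem=6 r[T1]=5 [OK]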